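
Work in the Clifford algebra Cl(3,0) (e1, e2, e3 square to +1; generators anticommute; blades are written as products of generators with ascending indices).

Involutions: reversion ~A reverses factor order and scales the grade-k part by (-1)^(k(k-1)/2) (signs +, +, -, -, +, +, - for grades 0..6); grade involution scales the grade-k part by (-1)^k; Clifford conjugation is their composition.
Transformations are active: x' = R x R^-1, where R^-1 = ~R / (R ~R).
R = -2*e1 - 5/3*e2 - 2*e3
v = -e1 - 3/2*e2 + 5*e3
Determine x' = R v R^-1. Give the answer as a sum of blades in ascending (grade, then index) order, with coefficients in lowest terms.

~R = -2*e1 - 5/3*e2 - 2*e3, and R ~R = 97/9, so R^-1 = ~R / (97/9).
R v = -11/2 + 4/3*e1 e2 - 12*e1 e3 - 34/3*e2 e3
Answer: 295/97*e1 + 621/194*e2 - 287/97*e3


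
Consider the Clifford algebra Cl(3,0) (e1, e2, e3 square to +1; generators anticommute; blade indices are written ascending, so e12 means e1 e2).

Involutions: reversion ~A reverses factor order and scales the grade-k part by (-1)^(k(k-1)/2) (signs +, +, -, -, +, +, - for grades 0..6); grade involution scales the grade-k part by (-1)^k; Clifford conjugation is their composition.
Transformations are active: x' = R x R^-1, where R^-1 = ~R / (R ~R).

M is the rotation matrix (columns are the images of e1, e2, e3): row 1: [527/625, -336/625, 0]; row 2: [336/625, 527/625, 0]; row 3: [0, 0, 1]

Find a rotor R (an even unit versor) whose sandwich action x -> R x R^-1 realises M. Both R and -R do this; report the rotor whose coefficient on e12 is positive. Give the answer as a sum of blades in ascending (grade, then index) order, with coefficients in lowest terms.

Method: write R = a + b12*e12 + b13*e13 + b23*e23 with a^2 + b12^2 + b13^2 + b23^2 = 1 (so R^-1 = ~R). Expanding the columns R e_j ~R gives tr M = 4a^2 - 1 and, from the antisymmetric part, M21 - M12 = -4a*b12, M13 - M31 = 4a*b13, M32 - M23 = -4a*b23.
Here tr M = 1679/625, so a^2 = (1 + tr M)/4 = 576/625 and a = ±24/25. Taking a = 24/25: M21 - M12 = 672/625, M13 - M31 = 0, M32 - M23 = 0, giving b12 = -7/25, b13 = 0, b23 = 0, i.e. R = 24/25 - 7/25*e12.
Its e12 coefficient is negative, so report the other preimage -R.
Answer: -24/25 + 7/25*e12. Note: both R and -R realise this M (trace 1679/625); the covering map identifies them, and the e12-coefficient sign is the tie-breaker.


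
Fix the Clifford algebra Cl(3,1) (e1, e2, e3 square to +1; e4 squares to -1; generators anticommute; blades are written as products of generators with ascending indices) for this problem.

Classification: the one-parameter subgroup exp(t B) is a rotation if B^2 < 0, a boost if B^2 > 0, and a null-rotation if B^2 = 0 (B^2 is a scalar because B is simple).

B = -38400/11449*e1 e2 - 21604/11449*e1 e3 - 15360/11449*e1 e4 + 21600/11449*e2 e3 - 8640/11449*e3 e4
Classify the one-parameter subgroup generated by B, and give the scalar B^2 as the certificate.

B^2 term by term: the squares give (-38400/11449)^2*(e1 e2)^2 + (-21604/11449)^2*(e1 e3)^2 + (-15360/11449)^2*(e1 e4)^2 + (21600/11449)^2*(e2 e3)^2 + (-8640/11449)^2*(e3 e4)^2 = 1474560000/131079601*(-1) + 466732816/131079601*(-1) + 235929600/131079601*(+1) + 466560000/131079601*(-1) + 74649600/131079601*(+1) = -16 (each basis 2-blade squares to minus the product of its generators' squares); cross terms between blades sharing an index anticommute and cancel; the commuting (index-disjoint) pairs give grade-4 terms 2*c*c'*(blade product), which cancel blade by blade — e1 e2 e3 e4: 663552000/131079601 - 663552000/131079601 = 0 — confirming B is simple. So B^2 = -16.
Answer: rotation, certificate B^2 = -16. Because -16 is invariant under every versor sandwich, the classification follows from its sign alone.


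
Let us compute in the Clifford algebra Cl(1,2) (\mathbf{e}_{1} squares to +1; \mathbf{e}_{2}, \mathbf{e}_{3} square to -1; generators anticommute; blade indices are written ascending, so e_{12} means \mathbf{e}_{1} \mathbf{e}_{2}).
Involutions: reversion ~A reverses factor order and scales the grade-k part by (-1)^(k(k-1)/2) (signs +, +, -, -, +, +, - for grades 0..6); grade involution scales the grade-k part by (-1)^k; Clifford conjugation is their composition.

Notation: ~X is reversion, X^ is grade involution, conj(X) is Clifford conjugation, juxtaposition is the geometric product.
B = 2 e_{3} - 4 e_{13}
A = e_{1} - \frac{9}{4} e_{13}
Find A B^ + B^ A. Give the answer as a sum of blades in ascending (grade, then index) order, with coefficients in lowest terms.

first term: 9 - \frac{9}{2} e_{1} - 4 e_{3} - 2 e_{13}
second term: 9 + \frac{9}{2} e_{1} + 4 e_{3} + 2 e_{13}
Answer: 18


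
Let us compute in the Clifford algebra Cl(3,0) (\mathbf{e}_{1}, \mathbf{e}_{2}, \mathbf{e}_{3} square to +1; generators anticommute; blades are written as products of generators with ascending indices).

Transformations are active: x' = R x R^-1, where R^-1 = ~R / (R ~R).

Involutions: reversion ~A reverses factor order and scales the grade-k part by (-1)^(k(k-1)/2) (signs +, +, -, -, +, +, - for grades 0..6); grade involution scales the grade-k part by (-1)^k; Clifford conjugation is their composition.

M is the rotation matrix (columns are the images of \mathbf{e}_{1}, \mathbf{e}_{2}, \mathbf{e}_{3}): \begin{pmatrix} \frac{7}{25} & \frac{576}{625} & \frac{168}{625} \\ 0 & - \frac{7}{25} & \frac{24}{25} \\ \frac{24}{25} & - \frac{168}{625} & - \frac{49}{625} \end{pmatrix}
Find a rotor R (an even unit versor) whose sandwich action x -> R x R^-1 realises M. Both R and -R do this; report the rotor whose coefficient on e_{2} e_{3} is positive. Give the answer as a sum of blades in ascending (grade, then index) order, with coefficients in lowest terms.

Method: write R = a + b12*e_{1} e_{2} + b13*e_{1} e_{3} + b23*e_{2} e_{3} with a^2 + b12^2 + b13^2 + b23^2 = 1 (so R^-1 = ~R). Expanding the columns R e_j ~R gives tr M = 4a^2 - 1 and, from the antisymmetric part, M21 - M12 = -4a*b12, M13 - M31 = 4a*b13, M32 - M23 = -4a*b23.
Here tr M = -\frac{49}{625}, so a^2 = (1 + tr M)/4 = \frac{144}{625} and a = ±\frac{12}{25}. Taking a = \frac{12}{25}: M21 - M12 = -\frac{576}{625}, M13 - M31 = -\frac{432}{625}, M32 - M23 = -\frac{768}{625}, giving b12 = \frac{12}{25}, b13 = -\frac{9}{25}, b23 = \frac{16}{25}, i.e. R = \frac{12}{25} + \frac{12}{25} e_{1} e_{2} - \frac{9}{25} e_{1} e_{3} + \frac{16}{25} e_{2} e_{3}.
Its e_{2} e_{3} coefficient is already positive.
Answer: \frac{12}{25} + \frac{12}{25} e_{1} e_{2} - \frac{9}{25} e_{1} e_{3} + \frac{16}{25} e_{2} e_{3}. Why the constraint matters: R and -R act identically through the sandwich — M has trace -\frac{49}{625} either way — so only the sign condition on e_{2} e_{3} picks one of the two preimages.


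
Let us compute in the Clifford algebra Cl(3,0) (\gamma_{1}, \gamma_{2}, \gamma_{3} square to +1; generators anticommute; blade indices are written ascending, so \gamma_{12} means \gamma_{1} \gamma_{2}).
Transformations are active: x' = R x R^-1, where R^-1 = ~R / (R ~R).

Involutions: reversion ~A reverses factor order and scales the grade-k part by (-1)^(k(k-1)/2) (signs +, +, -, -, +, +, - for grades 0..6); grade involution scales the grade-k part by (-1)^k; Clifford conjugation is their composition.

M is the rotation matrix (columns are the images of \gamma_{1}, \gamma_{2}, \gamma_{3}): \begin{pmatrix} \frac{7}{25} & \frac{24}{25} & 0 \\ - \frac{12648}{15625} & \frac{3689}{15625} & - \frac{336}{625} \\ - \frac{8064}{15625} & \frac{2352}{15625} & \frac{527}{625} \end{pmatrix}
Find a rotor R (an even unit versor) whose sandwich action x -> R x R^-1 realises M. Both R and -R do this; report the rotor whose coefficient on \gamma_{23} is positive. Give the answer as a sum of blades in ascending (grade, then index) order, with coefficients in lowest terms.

Method: write R = a + b12*\gamma_{12} + b13*\gamma_{13} + b23*\gamma_{23} with a^2 + b12^2 + b13^2 + b23^2 = 1 (so R^-1 = ~R). Expanding the columns R e_j ~R gives tr M = 4a^2 - 1 and, from the antisymmetric part, M21 - M12 = -4a*b12, M13 - M31 = 4a*b13, M32 - M23 = -4a*b23.
Here tr M = \frac{21239}{15625}, so a^2 = (1 + tr M)/4 = \frac{9216}{15625} and a = ±\frac{96}{125}. Taking a = \frac{96}{125}: M21 - M12 = -\frac{27648}{15625}, M13 - M31 = \frac{8064}{15625}, M32 - M23 = \frac{10752}{15625}, giving b12 = \frac{72}{125}, b13 = \frac{21}{125}, b23 = -\frac{28}{125}, i.e. R = \frac{96}{125} + \frac{72}{125} \gamma_{12} + \frac{21}{125} \gamma_{13} - \frac{28}{125} \gamma_{23}.
Its \gamma_{23} coefficient is negative, so report the other preimage -R.
Answer: -\frac{96}{125} - \frac{72}{125} \gamma_{12} - \frac{21}{125} \gamma_{13} + \frac{28}{125} \gamma_{23}. Sheet selection: the two-to-one cover makes ±R indistinguishable at the matrix level (trace \frac{21239}{15625}), so uniqueness comes from the required sign on \gamma_{23}.


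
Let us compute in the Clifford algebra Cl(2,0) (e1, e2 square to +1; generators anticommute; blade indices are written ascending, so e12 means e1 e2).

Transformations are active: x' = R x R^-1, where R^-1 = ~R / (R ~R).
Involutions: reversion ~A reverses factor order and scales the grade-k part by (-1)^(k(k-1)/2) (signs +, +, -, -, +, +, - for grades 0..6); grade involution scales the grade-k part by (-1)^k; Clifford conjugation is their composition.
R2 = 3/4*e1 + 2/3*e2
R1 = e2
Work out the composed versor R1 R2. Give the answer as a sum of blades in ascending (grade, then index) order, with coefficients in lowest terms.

Distribute over the terms of R1 (each basis-blade product reordered to ascending indices, repeated generators contracted through their squares):
(e2) R2 = 2/3 - 3/4*e12
Answer: 2/3 - 3/4*e12


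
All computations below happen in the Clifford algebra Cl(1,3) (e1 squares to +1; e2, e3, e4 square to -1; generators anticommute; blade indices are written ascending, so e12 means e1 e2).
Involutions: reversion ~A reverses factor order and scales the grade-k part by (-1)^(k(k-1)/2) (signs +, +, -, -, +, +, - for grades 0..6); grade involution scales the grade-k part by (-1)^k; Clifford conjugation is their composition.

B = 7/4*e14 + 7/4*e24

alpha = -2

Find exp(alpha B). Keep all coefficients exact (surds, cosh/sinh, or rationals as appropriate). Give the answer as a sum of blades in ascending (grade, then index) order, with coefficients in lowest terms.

B^2 term by term: the squares give (7/4)^2*(e14)^2 + (7/4)^2*(e24)^2 = 49/16*(+1) + 49/16*(-1) = 0 (each basis 2-blade squares to minus the product of its generators' squares); cross terms between blades sharing an index anticommute and cancel. So B^2 = 0.
B^2 = 0, so the series truncates immediately: exp(alpha B) = 1 + alpha B (parabolic case).
Answer: 1 - 7/2*e14 - 7/2*e24


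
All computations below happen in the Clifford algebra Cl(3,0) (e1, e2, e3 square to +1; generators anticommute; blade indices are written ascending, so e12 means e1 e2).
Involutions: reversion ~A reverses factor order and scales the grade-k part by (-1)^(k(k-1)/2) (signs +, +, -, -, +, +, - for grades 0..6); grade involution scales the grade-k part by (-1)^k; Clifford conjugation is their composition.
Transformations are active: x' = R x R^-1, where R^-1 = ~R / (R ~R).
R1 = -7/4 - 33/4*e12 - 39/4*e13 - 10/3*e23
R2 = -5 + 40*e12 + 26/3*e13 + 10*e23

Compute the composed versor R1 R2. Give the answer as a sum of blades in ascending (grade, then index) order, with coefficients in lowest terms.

Distribute over the terms of R1 (each basis-blade product reordered to ascending indices, repeated generators contracted through their squares):
(-7/4) R2 = 35/4 - 70*e12 - 91/6*e13 - 35/2*e23
(-33/4*e12) R2 = 330 + 165/4*e12 - 165/2*e13 + 143/2*e23
(-39/4*e13) R2 = 169/2 + 195/2*e12 + 195/4*e13 - 390*e23
(-10/3*e23) R2 = 100/3 - 260/9*e12 + 400/3*e13 + 50/3*e23
Summing the partial products and collecting blades:
Answer: 5479/12 + 1435/36*e12 + 1013/12*e13 - 958/3*e23


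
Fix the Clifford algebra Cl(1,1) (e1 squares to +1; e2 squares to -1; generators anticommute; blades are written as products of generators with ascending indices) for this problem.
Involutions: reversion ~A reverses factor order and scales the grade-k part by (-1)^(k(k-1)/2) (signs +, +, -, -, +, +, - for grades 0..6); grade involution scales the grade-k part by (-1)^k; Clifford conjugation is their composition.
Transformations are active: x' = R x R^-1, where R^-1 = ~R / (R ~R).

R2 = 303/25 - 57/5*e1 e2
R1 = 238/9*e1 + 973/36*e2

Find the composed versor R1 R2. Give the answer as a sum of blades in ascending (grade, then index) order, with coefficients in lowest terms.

Distribute over the terms of R1 (each basis-blade product reordered to ascending indices, repeated generators contracted through their squares):
(238/9*e1) R2 = 24038/75*e1 - 4522/15*e2
(973/36*e2) R2 = -18487/60*e1 + 98273/300*e2
Summing the partial products and collecting blades:
Answer: 1239/100*e1 + 2611/100*e2


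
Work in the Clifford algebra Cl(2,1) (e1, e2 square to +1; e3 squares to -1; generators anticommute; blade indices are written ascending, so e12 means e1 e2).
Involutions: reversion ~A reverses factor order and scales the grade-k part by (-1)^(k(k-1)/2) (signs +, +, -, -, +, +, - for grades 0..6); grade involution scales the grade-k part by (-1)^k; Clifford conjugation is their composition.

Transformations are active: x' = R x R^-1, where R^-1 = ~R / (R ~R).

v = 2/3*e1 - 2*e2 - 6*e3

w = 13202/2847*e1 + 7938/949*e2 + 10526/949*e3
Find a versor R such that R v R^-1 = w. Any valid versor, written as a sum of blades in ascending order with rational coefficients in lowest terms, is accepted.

Equal squares first: v^2 = w^2 = -284/9. Then v + w = 15100/2847*e1 + 6040/949*e2 + 4832/949*e3 is a versor taking v to w, provided it is invertible.
Answer: 15100/2847*e1 + 6040/949*e2 + 4832/949*e3


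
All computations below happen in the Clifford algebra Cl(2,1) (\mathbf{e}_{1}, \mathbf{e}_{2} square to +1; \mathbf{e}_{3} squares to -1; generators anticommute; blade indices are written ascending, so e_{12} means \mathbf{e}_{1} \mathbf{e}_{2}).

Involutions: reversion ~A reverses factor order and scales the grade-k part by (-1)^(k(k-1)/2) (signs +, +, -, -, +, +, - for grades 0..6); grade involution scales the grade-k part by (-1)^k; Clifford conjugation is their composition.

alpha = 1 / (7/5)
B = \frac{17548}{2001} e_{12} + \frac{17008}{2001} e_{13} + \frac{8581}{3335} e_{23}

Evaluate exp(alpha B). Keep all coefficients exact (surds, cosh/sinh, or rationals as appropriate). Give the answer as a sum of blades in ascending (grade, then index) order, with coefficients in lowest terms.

B^2 term by term: the squares give (\frac{17548}{2001})^2*(e_{12})^2 + (\frac{17008}{2001})^2*(e_{13})^2 + (\frac{8581}{3335})^2*(e_{23})^2 = \frac{307932304}{4004001}*(-1) + \frac{289272064}{4004001}*(+1) + \frac{73633561}{11122225}*(+1) = \frac{49}{25} (each basis 2-blade squares to minus the product of its generators' squares); cross terms between blades sharing an index anticommute and cancel. So B^2 = \frac{49}{25}.
B^2 = \frac{49}{25} — since the square is positive, the closed form is hyperbolic: l = \frac{7}{5}, alpha*l = 1, so exp(alpha B) = cosh(1) + (sinh(1)/(\frac{7}{5}))*B = \cosh{\left(1 \right)} + (\frac{5 \sinh{\left(1 \right)}}{7})*B.
Answer: \cosh{\left(1 \right)} + \frac{87740 \sinh{\left(1 \right)}}{14007} e_{12} + \frac{85040 \sinh{\left(1 \right)}}{14007} e_{13} + \frac{8581 \sinh{\left(1 \right)}}{4669} e_{23}


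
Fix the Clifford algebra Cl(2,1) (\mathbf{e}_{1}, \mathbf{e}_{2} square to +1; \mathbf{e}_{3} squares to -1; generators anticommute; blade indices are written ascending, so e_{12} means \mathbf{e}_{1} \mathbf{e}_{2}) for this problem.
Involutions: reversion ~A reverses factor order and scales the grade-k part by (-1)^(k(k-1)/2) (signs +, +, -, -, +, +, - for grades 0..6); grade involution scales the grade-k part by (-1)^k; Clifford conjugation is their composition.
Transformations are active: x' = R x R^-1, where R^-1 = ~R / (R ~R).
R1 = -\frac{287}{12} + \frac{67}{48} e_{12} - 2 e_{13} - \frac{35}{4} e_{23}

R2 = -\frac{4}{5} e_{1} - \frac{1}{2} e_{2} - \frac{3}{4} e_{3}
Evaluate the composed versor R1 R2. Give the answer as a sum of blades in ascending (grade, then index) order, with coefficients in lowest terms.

Distribute over the terms of R2 (each basis-blade product reordered to ascending indices, repeated generators contracted through their squares):
R1 (-\frac{4}{5} e_{1}) = \frac{287}{15} e_{1} + \frac{67}{60} e_{2} - \frac{8}{5} e_{3} + 7 e_{123}
R1 (-\frac{1}{2} e_{2}) = -\frac{67}{96} e_{1} + \frac{287}{24} e_{2} - \frac{35}{8} e_{3} - e_{123}
R1 (-\frac{3}{4} e_{3}) = -\frac{3}{2} e_{1} - \frac{105}{16} e_{2} + \frac{287}{16} e_{3} - \frac{67}{64} e_{123}
Summing the partial products and collecting blades:
Answer: \frac{8129}{480} e_{1} + \frac{521}{80} e_{2} + \frac{957}{80} e_{3} + \frac{317}{64} e_{123}


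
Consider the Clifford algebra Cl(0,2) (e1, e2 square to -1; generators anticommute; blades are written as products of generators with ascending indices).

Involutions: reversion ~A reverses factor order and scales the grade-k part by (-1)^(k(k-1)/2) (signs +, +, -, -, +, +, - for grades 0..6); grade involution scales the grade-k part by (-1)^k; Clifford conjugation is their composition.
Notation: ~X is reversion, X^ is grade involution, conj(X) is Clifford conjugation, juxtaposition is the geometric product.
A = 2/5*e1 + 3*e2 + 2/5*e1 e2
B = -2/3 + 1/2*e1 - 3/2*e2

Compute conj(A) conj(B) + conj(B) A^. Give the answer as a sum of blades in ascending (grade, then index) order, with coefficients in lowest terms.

first term: 43/10 + 13/15*e1 + 11/5*e2 - 11/6*e1 e2
second term: 43/10 + 13/15*e1 + 11/5*e2 + 11/6*e1 e2
Answer: 43/5 + 26/15*e1 + 22/5*e2


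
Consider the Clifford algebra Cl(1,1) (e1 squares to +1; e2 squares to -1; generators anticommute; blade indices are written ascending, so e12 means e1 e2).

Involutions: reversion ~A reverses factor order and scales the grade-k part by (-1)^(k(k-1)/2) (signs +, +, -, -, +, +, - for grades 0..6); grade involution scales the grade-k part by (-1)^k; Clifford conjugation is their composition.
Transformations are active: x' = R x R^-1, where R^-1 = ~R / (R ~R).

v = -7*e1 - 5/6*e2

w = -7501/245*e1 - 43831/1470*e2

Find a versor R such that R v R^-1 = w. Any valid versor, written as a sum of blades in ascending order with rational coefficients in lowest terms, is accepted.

R = v + w = -9216/245*e1 - 22528/735*e2 works: the equal norms (1739/36) guarantee its sandwich swaps v into w.
Answer: -9216/245*e1 - 22528/735*e2


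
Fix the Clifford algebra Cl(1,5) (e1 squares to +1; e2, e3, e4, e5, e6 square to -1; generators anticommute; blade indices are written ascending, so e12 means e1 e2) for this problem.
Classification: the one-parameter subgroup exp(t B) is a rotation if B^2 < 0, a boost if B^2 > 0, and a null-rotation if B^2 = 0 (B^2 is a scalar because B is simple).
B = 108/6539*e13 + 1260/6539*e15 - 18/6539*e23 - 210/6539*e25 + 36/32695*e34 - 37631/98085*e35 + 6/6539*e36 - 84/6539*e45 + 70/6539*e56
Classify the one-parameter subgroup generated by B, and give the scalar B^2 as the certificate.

B^2 term by term: the squares give (108/6539)^2*(e13)^2 + (1260/6539)^2*(e15)^2 + (-18/6539)^2*(e23)^2 + (-210/6539)^2*(e25)^2 + (36/32695)^2*(e34)^2 + (-37631/98085)^2*(e35)^2 + (6/6539)^2*(e36)^2 + (-84/6539)^2*(e45)^2 + (70/6539)^2*(e56)^2 = 11664/42758521*(+1) + 1587600/42758521*(+1) + 324/42758521*(-1) + 44100/42758521*(-1) + 1296/1068963025*(-1) + 1416092161/9620667225*(-1) + 36/42758521*(-1) + 7056/42758521*(-1) + 4900/42758521*(-1) = -1/9 (each basis 2-blade squares to minus the product of its generators' squares); cross terms between blades sharing an index anticommute and cancel; the commuting (index-disjoint) pairs give grade-4 terms 2*c*c'*(blade product), which cancel blade by blade — e1235: 45360/42758521 - 45360/42758521 = 0; e1345: -18144/42758521 + 18144/42758521 = 0; e1356: 15120/42758521 - 15120/42758521 = 0; e2345: 3024/42758521 - 3024/42758521 = 0; e2356: -2520/42758521 + 2520/42758521 = 0; e3456: 1008/42758521 - 1008/42758521 = 0 — confirming B is simple. So B^2 = -1/9.
Answer: rotation, certificate B^2 = -1/9. Check the certificate: B^2 = -1/9, and that sign is decisive whatever form B takes.


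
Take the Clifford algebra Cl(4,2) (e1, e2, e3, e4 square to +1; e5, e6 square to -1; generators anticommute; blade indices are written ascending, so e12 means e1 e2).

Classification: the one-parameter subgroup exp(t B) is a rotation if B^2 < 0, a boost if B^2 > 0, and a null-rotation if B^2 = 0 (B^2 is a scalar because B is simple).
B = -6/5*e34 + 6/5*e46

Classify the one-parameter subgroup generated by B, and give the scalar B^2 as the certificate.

B^2 term by term: the squares give (-6/5)^2*(e34)^2 + (6/5)^2*(e46)^2 = 36/25*(-1) + 36/25*(+1) = 0 (each basis 2-blade squares to minus the product of its generators' squares); cross terms between blades sharing an index anticommute and cancel. So B^2 = 0.
Answer: null-rotation, certificate B^2 = 0. No conjugation can change B^2 = 0; the sign gives the class.


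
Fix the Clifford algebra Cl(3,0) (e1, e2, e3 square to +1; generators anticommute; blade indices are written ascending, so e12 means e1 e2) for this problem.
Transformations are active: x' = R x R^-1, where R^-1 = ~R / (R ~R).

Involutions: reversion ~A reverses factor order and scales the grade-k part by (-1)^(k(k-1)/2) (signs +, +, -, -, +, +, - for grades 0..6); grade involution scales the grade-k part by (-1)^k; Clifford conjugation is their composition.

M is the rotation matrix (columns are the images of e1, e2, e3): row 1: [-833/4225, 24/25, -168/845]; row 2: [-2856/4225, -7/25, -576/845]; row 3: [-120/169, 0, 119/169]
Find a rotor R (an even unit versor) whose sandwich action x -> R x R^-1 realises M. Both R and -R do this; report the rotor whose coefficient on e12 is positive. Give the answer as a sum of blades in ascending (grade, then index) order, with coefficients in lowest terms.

Method: write R = a + b12*e12 + b13*e13 + b23*e23 with a^2 + b12^2 + b13^2 + b23^2 = 1 (so R^-1 = ~R). Expanding the columns R e_j ~R gives tr M = 4a^2 - 1 and, from the antisymmetric part, M21 - M12 = -4a*b12, M13 - M31 = 4a*b13, M32 - M23 = -4a*b23.
Here tr M = 959/4225, so a^2 = (1 + tr M)/4 = 1296/4225 and a = ±36/65. Taking a = 36/65: M21 - M12 = -6912/4225, M13 - M31 = 432/845, M32 - M23 = 576/845, giving b12 = 48/65, b13 = 3/13, b23 = -4/13, i.e. R = 36/65 + 48/65*e12 + 3/13*e13 - 4/13*e23.
Its e12 coefficient is already positive.
Answer: 36/65 + 48/65*e12 + 3/13*e13 - 4/13*e23. Key observation: the double cover Spin(3) -> SO(3) sends R and -R to the same matrix (trace 959/4225 here), so the stated sign of the e12 coefficient is what selects one sheet.


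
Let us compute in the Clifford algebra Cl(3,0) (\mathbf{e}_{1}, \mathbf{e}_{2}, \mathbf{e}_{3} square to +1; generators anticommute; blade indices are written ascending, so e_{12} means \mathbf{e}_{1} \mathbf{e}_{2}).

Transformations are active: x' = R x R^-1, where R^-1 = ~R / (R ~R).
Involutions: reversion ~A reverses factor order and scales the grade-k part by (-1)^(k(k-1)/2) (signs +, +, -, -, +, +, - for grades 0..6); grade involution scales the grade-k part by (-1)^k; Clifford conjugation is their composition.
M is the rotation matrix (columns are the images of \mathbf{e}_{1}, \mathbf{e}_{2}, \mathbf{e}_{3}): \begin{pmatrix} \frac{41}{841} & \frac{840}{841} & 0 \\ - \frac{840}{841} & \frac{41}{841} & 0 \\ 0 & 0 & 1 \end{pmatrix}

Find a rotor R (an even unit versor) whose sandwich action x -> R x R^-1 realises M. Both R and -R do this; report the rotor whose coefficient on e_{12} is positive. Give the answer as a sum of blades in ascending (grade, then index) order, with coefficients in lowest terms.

Method: write R = a + b12*e_{12} + b13*e_{13} + b23*e_{23} with a^2 + b12^2 + b13^2 + b23^2 = 1 (so R^-1 = ~R). Expanding the columns R e_j ~R gives tr M = 4a^2 - 1 and, from the antisymmetric part, M21 - M12 = -4a*b12, M13 - M31 = 4a*b13, M32 - M23 = -4a*b23.
Here tr M = \frac{923}{841}, so a^2 = (1 + tr M)/4 = \frac{441}{841} and a = ±\frac{21}{29}. Taking a = \frac{21}{29}: M21 - M12 = -\frac{1680}{841}, M13 - M31 = 0, M32 - M23 = 0, giving b12 = \frac{20}{29}, b13 = 0, b23 = 0, i.e. R = \frac{21}{29} + \frac{20}{29} e_{12}.
Its e_{12} coefficient is already positive.
Answer: \frac{21}{29} + \frac{20}{29} e_{12}. Why the constraint matters: R and -R act identically through the sandwich — M has trace \frac{923}{841} either way — so only the sign condition on e_{12} picks one of the two preimages.


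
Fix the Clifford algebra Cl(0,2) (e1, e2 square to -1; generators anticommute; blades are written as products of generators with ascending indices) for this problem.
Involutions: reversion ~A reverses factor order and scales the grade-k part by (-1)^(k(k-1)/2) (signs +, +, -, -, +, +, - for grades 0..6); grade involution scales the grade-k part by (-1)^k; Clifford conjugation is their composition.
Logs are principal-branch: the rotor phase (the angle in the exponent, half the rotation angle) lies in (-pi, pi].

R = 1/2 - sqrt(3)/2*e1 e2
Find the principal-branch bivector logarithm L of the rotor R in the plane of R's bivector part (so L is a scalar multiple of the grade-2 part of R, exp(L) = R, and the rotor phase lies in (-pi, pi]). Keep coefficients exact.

The scalar part of R is 1/2, which pins the rotor phase on the principal branch; dividing the bivector part by the sine of that phase recovers the unit plane, and L is the phase times that plane.
Concretely: cos(phase) = 1/2 gives phase = ±pi/3, and since phase/sin(phase) is even the sign is immaterial: L = (phase/sin(phase)) * <R>_2 = (2*sqrt(3)*pi/9) * <R>_2.
Answer: -pi/3*e1 e2


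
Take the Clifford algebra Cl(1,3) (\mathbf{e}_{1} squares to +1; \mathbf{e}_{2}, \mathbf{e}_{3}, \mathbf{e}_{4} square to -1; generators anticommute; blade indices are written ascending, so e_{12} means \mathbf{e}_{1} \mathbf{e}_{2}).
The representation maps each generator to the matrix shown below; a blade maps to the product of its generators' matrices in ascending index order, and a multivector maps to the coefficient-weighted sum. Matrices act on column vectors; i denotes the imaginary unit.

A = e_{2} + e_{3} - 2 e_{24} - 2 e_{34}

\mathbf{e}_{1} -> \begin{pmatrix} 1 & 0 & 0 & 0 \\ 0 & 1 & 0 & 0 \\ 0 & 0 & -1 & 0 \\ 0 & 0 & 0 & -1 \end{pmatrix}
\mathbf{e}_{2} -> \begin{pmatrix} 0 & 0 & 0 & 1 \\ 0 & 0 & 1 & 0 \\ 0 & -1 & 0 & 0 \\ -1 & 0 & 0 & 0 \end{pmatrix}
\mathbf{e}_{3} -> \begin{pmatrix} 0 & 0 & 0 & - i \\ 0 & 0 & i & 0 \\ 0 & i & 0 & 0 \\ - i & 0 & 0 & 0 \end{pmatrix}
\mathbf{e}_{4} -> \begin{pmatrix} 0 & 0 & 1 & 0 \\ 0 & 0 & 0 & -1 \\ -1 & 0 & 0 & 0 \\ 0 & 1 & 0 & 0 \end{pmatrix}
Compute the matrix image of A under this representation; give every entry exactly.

Bivector images (products of the table entries): rho(e_{24}) = rho(\mathbf{e}_{2})rho(\mathbf{e}_{4}) = \begin{pmatrix} 0 & 1 & 0 & 0 \\ -1 & 0 & 0 & 0 \\ 0 & 0 & 0 & 1 \\ 0 & 0 & -1 & 0 \end{pmatrix}; rho(e_{34}) = rho(\mathbf{e}_{3})rho(\mathbf{e}_{4}) = \begin{pmatrix} 0 & - i & 0 & 0 \\ - i & 0 & 0 & 0 \\ 0 & 0 & 0 & - i \\ 0 & 0 & - i & 0 \end{pmatrix}.
M = (1)*rho(e_{2}) + (1)*rho(e_{3}) + (-2)*rho(e_{24}) + (-2)*rho(e_{34}), summed entrywise:
Answer: \begin{pmatrix} 0 & -2 + 2 i & 0 & 1 - i \\ 2 + 2 i & 0 & 1 + i & 0 \\ 0 & -1 + i & 0 & -2 + 2 i \\ -1 - i & 0 & 2 + 2 i & 0 \end{pmatrix}


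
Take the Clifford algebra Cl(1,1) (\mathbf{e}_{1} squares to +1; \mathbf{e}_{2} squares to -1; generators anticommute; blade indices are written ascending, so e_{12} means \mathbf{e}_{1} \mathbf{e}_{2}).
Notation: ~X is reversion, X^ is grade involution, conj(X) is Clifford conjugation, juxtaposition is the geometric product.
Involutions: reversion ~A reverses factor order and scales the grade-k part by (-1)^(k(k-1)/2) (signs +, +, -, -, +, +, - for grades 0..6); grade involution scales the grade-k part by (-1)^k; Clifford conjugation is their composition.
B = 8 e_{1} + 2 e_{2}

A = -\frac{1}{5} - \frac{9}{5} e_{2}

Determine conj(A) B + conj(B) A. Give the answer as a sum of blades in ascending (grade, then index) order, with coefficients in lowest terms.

first term: -\frac{18}{5} - \frac{8}{5} e_{1} - \frac{2}{5} e_{2} - \frac{72}{5} e_{12}
second term: -\frac{18}{5} + \frac{8}{5} e_{1} + \frac{2}{5} e_{2} + \frac{72}{5} e_{12}
Answer: -\frac{36}{5}


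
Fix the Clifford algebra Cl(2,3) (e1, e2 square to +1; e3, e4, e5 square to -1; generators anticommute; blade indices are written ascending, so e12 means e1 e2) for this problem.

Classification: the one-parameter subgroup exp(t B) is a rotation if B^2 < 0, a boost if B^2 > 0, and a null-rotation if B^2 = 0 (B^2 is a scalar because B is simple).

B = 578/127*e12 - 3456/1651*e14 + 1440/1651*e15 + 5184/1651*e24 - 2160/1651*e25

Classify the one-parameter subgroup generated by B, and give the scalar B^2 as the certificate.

B^2 term by term: the squares give (578/127)^2*(e12)^2 + (-3456/1651)^2*(e14)^2 + (1440/1651)^2*(e15)^2 + (5184/1651)^2*(e24)^2 + (-2160/1651)^2*(e25)^2 = 334084/16129*(-1) + 11943936/2725801*(+1) + 2073600/2725801*(+1) + 26873856/2725801*(+1) + 4665600/2725801*(+1) = -4 (each basis 2-blade squares to minus the product of its generators' squares); cross terms between blades sharing an index anticommute and cancel; the commuting (index-disjoint) pairs give grade-4 terms 2*c*c'*(blade product), which cancel blade by blade — e1245: -14929920/2725801 + 14929920/2725801 = 0 — confirming B is simple. So B^2 = -4.
Answer: rotation, certificate B^2 = -4. The class reads off the invariant scalar -4 directly.


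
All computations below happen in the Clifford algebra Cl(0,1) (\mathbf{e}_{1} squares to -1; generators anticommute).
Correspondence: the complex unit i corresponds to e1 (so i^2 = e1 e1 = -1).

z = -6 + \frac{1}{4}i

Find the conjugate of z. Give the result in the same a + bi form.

In blades: z = -6 + \frac{1}{4} e_{1}.
Conjugation here is Clifford conjugation: the scalar is fixed and the grade-1 and grade-2 blades all flip sign, giving -6 - \frac{1}{4} e_{1}; translating back:
Answer: -6 - \frac{1}{4}i


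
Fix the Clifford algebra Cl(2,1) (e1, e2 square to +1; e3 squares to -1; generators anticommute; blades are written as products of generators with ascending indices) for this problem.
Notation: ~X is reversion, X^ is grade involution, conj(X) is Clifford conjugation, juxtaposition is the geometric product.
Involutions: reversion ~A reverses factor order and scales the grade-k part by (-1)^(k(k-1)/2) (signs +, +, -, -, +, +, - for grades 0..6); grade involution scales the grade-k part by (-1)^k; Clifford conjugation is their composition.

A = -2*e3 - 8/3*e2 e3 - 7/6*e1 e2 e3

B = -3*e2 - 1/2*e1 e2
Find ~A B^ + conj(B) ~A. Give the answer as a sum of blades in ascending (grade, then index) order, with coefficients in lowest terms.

first term: -89/12*e3 - 13/6*e1 e3 + 6*e2 e3 + e1 e2 e3
second term: 89/12*e3 - 13/6*e1 e3 - 6*e2 e3 - e1 e2 e3
Answer: -13/3*e1 e3


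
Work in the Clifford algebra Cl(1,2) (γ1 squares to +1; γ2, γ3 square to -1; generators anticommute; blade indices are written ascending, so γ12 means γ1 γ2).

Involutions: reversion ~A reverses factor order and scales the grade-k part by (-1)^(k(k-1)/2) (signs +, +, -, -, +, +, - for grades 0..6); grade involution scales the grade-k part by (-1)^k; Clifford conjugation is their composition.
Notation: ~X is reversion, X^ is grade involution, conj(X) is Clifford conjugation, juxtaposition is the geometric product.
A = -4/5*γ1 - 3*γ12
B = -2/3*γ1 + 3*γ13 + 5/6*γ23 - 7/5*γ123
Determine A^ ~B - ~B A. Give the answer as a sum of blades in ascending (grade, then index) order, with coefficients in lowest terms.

first term: -8/15 - 2*γ2 - 33/5*γ3 - 5/2*γ13 - 197/25*γ23 - 2/3*γ123
second term: 8/15 + 2*γ2 - 33/5*γ3 + 5/2*γ13 + 197/25*γ23 + 2/3*γ123
Answer: -16/15 - 4*γ2 - 5*γ13 - 394/25*γ23 - 4/3*γ123


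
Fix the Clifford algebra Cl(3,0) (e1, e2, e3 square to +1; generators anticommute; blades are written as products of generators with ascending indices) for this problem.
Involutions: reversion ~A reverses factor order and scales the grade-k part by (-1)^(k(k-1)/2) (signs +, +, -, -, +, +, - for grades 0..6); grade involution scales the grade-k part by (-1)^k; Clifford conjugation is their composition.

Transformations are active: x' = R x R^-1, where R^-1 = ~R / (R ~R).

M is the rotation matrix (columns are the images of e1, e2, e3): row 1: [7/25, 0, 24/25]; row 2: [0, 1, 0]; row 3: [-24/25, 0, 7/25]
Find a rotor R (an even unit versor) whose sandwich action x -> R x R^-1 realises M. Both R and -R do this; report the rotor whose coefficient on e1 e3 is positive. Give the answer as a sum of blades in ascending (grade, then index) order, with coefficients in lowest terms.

Method: write R = a + b12*e1 e2 + b13*e1 e3 + b23*e2 e3 with a^2 + b12^2 + b13^2 + b23^2 = 1 (so R^-1 = ~R). Expanding the columns R e_j ~R gives tr M = 4a^2 - 1 and, from the antisymmetric part, M21 - M12 = -4a*b12, M13 - M31 = 4a*b13, M32 - M23 = -4a*b23.
Here tr M = 39/25, so a^2 = (1 + tr M)/4 = 16/25 and a = ±4/5. Taking a = 4/5: M21 - M12 = 0, M13 - M31 = 48/25, M32 - M23 = 0, giving b12 = 0, b13 = 3/5, b23 = 0, i.e. R = 4/5 + 3/5*e1 e3.
Its e1 e3 coefficient is already positive.
Answer: 4/5 + 3/5*e1 e3. Uniqueness: Spin(3) -> SO(3) maps R and -R to the same rotation of trace 39/25; fixing the sign of the e1 e3 coefficient removes the ambiguity.


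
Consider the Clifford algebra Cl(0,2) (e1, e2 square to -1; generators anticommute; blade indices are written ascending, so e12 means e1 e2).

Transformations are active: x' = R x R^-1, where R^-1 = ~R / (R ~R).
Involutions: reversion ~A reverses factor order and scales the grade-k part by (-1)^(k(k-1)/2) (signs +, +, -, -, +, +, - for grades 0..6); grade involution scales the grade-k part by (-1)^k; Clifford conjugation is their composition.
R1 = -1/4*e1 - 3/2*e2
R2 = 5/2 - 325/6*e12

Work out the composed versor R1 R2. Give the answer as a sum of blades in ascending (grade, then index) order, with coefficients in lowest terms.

Distribute over the terms of R1 (each basis-blade product reordered to ascending indices, repeated generators contracted through their squares):
(-1/4*e1) R2 = -5/8*e1 - 325/24*e2
(-3/2*e2) R2 = 325/4*e1 - 15/4*e2
Summing the partial products and collecting blades:
Answer: 645/8*e1 - 415/24*e2


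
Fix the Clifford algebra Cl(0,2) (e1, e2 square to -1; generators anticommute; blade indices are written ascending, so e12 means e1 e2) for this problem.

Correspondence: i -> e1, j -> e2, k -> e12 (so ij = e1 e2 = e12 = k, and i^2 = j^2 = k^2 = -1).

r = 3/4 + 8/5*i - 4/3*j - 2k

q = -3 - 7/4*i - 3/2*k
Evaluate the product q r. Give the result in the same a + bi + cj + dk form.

In blades: q = -3 - 7/4*e1 - 3/2*e12, r = 3/4 + 8/5*e1 - 4/3*e2 - 2*e12.
Distribute q over r term by term (generator squares from the signature, products reordered to ascending indices): (-3)*r = -9/4 - 24/5*e1 + 4*e2 + 6*e12; (-7/4*e1)*r = 14/5 - 21/16*e1 - 7/2*e2 + 7/3*e12; (-3/2*e12)*r = -3 - 2*e1 - 12/5*e2 - 9/8*e12.
Sum: -49/20 - 649/80*e1 - 19/10*e2 + 173/24*e12; translating back through the correspondence:
Answer: -49/20 - 649/80*i - 19/10*j + 173/24*k


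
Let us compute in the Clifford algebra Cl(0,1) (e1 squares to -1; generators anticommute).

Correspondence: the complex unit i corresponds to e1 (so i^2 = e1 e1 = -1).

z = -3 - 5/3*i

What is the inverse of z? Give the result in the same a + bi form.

In blades: z = -3 - 5/3*e1.
With qbar = -3 + 5/3*e1 (scalar fixed, mapped units negated), z qbar = 106/9 (the sum of squared coefficients), so z^-1 = qbar / (106/9) = -27/106 + 15/106*e1; translating back:
Answer: -27/106 + 15/106*i


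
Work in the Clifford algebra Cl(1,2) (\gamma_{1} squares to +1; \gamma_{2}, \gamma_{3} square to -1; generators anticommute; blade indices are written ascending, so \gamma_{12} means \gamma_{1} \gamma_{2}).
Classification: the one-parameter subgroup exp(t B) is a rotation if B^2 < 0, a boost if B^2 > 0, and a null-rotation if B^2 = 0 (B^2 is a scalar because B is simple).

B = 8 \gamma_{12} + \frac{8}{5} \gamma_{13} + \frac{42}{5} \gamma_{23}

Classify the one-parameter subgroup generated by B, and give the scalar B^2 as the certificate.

B^2 term by term: the squares give (8)^2*(\gamma_{12})^2 + (\frac{8}{5})^2*(\gamma_{13})^2 + (\frac{42}{5})^2*(\gamma_{23})^2 = 64*(+1) + \frac{64}{25}*(+1) + \frac{1764}{25}*(-1) = -4 (each basis 2-blade squares to minus the product of its generators' squares); cross terms between blades sharing an index anticommute and cancel. So B^2 = -4.
Answer: rotation, certificate B^2 = -4. Certificate logic: -4 is a conjugation-invariant scalar, so its sign fixes rotation versus boost versus null-rotation outright.


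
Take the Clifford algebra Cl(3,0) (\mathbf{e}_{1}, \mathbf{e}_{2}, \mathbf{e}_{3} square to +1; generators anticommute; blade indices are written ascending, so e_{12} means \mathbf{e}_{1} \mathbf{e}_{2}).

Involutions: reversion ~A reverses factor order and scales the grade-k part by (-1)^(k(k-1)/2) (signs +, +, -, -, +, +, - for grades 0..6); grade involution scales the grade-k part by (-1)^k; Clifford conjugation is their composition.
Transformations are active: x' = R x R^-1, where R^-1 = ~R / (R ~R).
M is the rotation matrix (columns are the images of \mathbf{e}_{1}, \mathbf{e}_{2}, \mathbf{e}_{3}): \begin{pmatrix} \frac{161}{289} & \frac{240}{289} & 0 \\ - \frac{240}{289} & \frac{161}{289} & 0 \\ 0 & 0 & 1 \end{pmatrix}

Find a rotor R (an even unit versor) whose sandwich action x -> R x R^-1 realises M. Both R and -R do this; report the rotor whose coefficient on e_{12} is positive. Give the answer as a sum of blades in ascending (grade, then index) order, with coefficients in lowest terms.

Method: write R = a + b12*e_{12} + b13*e_{13} + b23*e_{23} with a^2 + b12^2 + b13^2 + b23^2 = 1 (so R^-1 = ~R). Expanding the columns R e_j ~R gives tr M = 4a^2 - 1 and, from the antisymmetric part, M21 - M12 = -4a*b12, M13 - M31 = 4a*b13, M32 - M23 = -4a*b23.
Here tr M = \frac{611}{289}, so a^2 = (1 + tr M)/4 = \frac{225}{289} and a = ±\frac{15}{17}. Taking a = \frac{15}{17}: M21 - M12 = -\frac{480}{289}, M13 - M31 = 0, M32 - M23 = 0, giving b12 = \frac{8}{17}, b13 = 0, b23 = 0, i.e. R = \frac{15}{17} + \frac{8}{17} e_{12}.
Its e_{12} coefficient is already positive.
Answer: \frac{15}{17} + \frac{8}{17} e_{12}. Uniqueness: Spin(3) -> SO(3) maps R and -R to the same rotation of trace \frac{611}{289}; fixing the sign of the e_{12} coefficient removes the ambiguity.


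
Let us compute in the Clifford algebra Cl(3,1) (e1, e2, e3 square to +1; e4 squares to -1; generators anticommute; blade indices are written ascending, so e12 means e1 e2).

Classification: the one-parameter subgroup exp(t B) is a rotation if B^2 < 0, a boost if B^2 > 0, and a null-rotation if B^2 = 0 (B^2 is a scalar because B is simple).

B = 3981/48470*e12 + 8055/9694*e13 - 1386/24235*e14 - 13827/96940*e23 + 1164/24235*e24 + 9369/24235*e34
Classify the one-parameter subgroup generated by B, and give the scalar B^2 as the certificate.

B^2 term by term: the squares give (3981/48470)^2*(e12)^2 + (8055/9694)^2*(e13)^2 + (-1386/24235)^2*(e14)^2 + (-13827/96940)^2*(e23)^2 + (1164/24235)^2*(e24)^2 + (9369/24235)^2*(e34)^2 = 15848361/2349340900*(-1) + 64883025/93973636*(-1) + 1920996/587335225*(+1) + 191185929/9397363600*(-1) + 1354896/587335225*(+1) + 87778161/587335225*(+1) = -9/16 (each basis 2-blade squares to minus the product of its generators' squares); cross terms between blades sharing an index anticommute and cancel; the commuting (index-disjoint) pairs give grade-4 terms 2*c*c'*(blade product), which cancel blade by blade — e1234: 37297989/587335225 - 1875204/23493409 + 9582111/587335225 = 0 — confirming B is simple. So B^2 = -9/16.
Answer: rotation, certificate B^2 = -9/16. Certificate logic: -9/16 is a conjugation-invariant scalar, so its sign fixes rotation versus boost versus null-rotation outright.


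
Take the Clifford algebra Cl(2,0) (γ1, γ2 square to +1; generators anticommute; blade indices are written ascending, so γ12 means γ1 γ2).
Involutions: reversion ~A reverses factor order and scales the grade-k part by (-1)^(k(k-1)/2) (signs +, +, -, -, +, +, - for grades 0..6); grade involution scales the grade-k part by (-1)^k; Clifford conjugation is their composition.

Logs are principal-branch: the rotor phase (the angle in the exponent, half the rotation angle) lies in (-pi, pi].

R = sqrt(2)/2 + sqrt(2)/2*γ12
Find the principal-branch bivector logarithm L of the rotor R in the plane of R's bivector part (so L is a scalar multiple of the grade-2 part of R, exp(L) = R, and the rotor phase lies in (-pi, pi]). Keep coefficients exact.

The scalar part of R is sqrt(2)/2, and that scalar determines the rotor phase on the principal branch; recovering the unit plane as bivector-part over sine of the phase gives L = phase * plane.
Concretely: cos(phase) = sqrt(2)/2 gives phase = ±pi/4, and since phase/sin(phase) is even the sign is immaterial: L = (phase/sin(phase)) * <R>_2 = (sqrt(2)*pi/4) * <R>_2.
Answer: pi/4*γ12
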